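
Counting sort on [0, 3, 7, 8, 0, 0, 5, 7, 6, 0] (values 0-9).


Input: [0, 3, 7, 8, 0, 0, 5, 7, 6, 0]
Counts: [4, 0, 0, 1, 0, 1, 1, 2, 1, 0]

Sorted: [0, 0, 0, 0, 3, 5, 6, 7, 7, 8]


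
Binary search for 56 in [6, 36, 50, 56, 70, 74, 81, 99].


Step 1: lo=0, hi=7, mid=3, val=56

Found at index 3


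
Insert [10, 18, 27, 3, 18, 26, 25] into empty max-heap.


Insert 10: [10]
Insert 18: [18, 10]
Insert 27: [27, 10, 18]
Insert 3: [27, 10, 18, 3]
Insert 18: [27, 18, 18, 3, 10]
Insert 26: [27, 18, 26, 3, 10, 18]
Insert 25: [27, 18, 26, 3, 10, 18, 25]

Final heap: [27, 18, 26, 3, 10, 18, 25]


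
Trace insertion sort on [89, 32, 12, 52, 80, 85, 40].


Initial: [89, 32, 12, 52, 80, 85, 40]
Insert 32: [32, 89, 12, 52, 80, 85, 40]
Insert 12: [12, 32, 89, 52, 80, 85, 40]
Insert 52: [12, 32, 52, 89, 80, 85, 40]
Insert 80: [12, 32, 52, 80, 89, 85, 40]
Insert 85: [12, 32, 52, 80, 85, 89, 40]
Insert 40: [12, 32, 40, 52, 80, 85, 89]

Sorted: [12, 32, 40, 52, 80, 85, 89]


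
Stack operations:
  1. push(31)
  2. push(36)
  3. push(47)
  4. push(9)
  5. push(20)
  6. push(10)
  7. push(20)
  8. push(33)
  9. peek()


push(31) -> [31]
push(36) -> [31, 36]
push(47) -> [31, 36, 47]
push(9) -> [31, 36, 47, 9]
push(20) -> [31, 36, 47, 9, 20]
push(10) -> [31, 36, 47, 9, 20, 10]
push(20) -> [31, 36, 47, 9, 20, 10, 20]
push(33) -> [31, 36, 47, 9, 20, 10, 20, 33]
peek()->33

Final stack: [31, 36, 47, 9, 20, 10, 20, 33]


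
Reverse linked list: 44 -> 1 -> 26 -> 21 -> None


Step 1: curr=44, set curr.next=prev(None) | reversed so far: 44
Step 2: curr=1, set curr.next=prev(44) | reversed so far: 1 -> 44
Step 3: curr=26, set curr.next=prev(1) | reversed so far: 26 -> 1 -> 44
Step 4: curr=21, set curr.next=prev(26) | reversed so far: 21 -> 26 -> 1 -> 44

21 -> 26 -> 1 -> 44 -> None


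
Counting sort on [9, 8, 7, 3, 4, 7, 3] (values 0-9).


Input: [9, 8, 7, 3, 4, 7, 3]
Counts: [0, 0, 0, 2, 1, 0, 0, 2, 1, 1]

Sorted: [3, 3, 4, 7, 7, 8, 9]


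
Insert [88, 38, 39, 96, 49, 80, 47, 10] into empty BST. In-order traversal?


Insert 88: root
Insert 38: L from 88
Insert 39: L from 88 -> R from 38
Insert 96: R from 88
Insert 49: L from 88 -> R from 38 -> R from 39
Insert 80: L from 88 -> R from 38 -> R from 39 -> R from 49
Insert 47: L from 88 -> R from 38 -> R from 39 -> L from 49
Insert 10: L from 88 -> L from 38

In-order: [10, 38, 39, 47, 49, 80, 88, 96]


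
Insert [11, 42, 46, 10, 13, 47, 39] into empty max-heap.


Insert 11: [11]
Insert 42: [42, 11]
Insert 46: [46, 11, 42]
Insert 10: [46, 11, 42, 10]
Insert 13: [46, 13, 42, 10, 11]
Insert 47: [47, 13, 46, 10, 11, 42]
Insert 39: [47, 13, 46, 10, 11, 42, 39]

Final heap: [47, 13, 46, 10, 11, 42, 39]


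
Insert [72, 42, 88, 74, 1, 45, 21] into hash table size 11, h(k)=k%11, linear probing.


Insert 72: h=6 -> slot 6
Insert 42: h=9 -> slot 9
Insert 88: h=0 -> slot 0
Insert 74: h=8 -> slot 8
Insert 1: h=1 -> slot 1
Insert 45: h=1, 1 probes -> slot 2
Insert 21: h=10 -> slot 10

Table: [88, 1, 45, None, None, None, 72, None, 74, 42, 21]


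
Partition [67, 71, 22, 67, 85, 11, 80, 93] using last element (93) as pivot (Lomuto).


Pivot: 93
  67 <= 93: advance i (no swap)
  71 <= 93: advance i (no swap)
  22 <= 93: advance i (no swap)
  67 <= 93: advance i (no swap)
  85 <= 93: advance i (no swap)
  11 <= 93: advance i (no swap)
  80 <= 93: advance i (no swap)
Place pivot at 7: [67, 71, 22, 67, 85, 11, 80, 93]

Partitioned: [67, 71, 22, 67, 85, 11, 80, 93]


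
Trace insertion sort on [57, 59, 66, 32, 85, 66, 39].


Initial: [57, 59, 66, 32, 85, 66, 39]
Insert 59: [57, 59, 66, 32, 85, 66, 39]
Insert 66: [57, 59, 66, 32, 85, 66, 39]
Insert 32: [32, 57, 59, 66, 85, 66, 39]
Insert 85: [32, 57, 59, 66, 85, 66, 39]
Insert 66: [32, 57, 59, 66, 66, 85, 39]
Insert 39: [32, 39, 57, 59, 66, 66, 85]

Sorted: [32, 39, 57, 59, 66, 66, 85]


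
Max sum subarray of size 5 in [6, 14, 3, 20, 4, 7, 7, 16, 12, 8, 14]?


[0:5]: 47
[1:6]: 48
[2:7]: 41
[3:8]: 54
[4:9]: 46
[5:10]: 50
[6:11]: 57

Max: 57 at [6:11]


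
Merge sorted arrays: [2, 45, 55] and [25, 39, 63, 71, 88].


Take 2 from A
Take 25 from B
Take 39 from B
Take 45 from A
Take 55 from A

Merged: [2, 25, 39, 45, 55, 63, 71, 88]


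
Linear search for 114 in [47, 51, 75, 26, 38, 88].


i=0: 47!=114
i=1: 51!=114
i=2: 75!=114
i=3: 26!=114
i=4: 38!=114
i=5: 88!=114

Not found, 6 comps


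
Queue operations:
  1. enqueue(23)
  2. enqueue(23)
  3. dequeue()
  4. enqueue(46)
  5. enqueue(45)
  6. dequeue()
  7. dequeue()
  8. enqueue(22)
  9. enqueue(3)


enqueue(23) -> [23]
enqueue(23) -> [23, 23]
dequeue()->23, [23]
enqueue(46) -> [23, 46]
enqueue(45) -> [23, 46, 45]
dequeue()->23, [46, 45]
dequeue()->46, [45]
enqueue(22) -> [45, 22]
enqueue(3) -> [45, 22, 3]

Final queue: [45, 22, 3]


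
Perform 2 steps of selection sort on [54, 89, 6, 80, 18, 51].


Initial: [54, 89, 6, 80, 18, 51]
Step 1: min=6 at 2
  Swap: [6, 89, 54, 80, 18, 51]
Step 2: min=18 at 4
  Swap: [6, 18, 54, 80, 89, 51]

After 2 steps: [6, 18, 54, 80, 89, 51]


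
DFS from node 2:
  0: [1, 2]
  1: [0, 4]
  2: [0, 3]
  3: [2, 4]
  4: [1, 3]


Visit 2, push [3, 0]
Visit 0, push [1]
Visit 1, push [4]
Visit 4, push [3]
Visit 3, push []

DFS order: [2, 0, 1, 4, 3]


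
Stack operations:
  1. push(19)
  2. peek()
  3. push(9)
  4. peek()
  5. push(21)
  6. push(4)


push(19) -> [19]
peek()->19
push(9) -> [19, 9]
peek()->9
push(21) -> [19, 9, 21]
push(4) -> [19, 9, 21, 4]

Final stack: [19, 9, 21, 4]


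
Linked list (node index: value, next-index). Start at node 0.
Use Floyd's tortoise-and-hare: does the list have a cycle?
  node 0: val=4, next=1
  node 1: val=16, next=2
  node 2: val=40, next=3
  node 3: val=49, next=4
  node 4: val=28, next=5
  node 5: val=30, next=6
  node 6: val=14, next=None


Floyd's tortoise (slow, +1) and hare (fast, +2):
  init: slow=0, fast=0
  step 1: slow=1, fast=2
  step 2: slow=2, fast=4
  step 3: slow=3, fast=6
  step 4: fast -> None, no cycle

Cycle: no


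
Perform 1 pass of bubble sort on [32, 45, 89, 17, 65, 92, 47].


Initial: [32, 45, 89, 17, 65, 92, 47]
Pass 1: [32, 45, 17, 65, 89, 47, 92] (3 swaps)

After 1 pass: [32, 45, 17, 65, 89, 47, 92]


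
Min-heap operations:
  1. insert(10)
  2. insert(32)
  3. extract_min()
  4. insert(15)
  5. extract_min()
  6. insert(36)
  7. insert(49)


insert(10) -> [10]
insert(32) -> [10, 32]
extract_min()->10, [32]
insert(15) -> [15, 32]
extract_min()->15, [32]
insert(36) -> [32, 36]
insert(49) -> [32, 36, 49]

Final heap: [32, 36, 49]


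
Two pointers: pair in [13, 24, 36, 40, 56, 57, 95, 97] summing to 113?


lo=0(13)+hi=7(97)=110
lo=1(24)+hi=7(97)=121
lo=1(24)+hi=6(95)=119
lo=1(24)+hi=5(57)=81
lo=2(36)+hi=5(57)=93
lo=3(40)+hi=5(57)=97
lo=4(56)+hi=5(57)=113

Yes: 56+57=113


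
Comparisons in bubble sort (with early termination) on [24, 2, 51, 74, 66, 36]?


Algorithm: bubble sort (with early termination)
Input: [24, 2, 51, 74, 66, 36]
Sorted: [2, 24, 36, 51, 66, 74]

14


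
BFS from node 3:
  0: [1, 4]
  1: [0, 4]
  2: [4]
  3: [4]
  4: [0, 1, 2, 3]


Visit 3, enqueue [4]
Visit 4, enqueue [0, 1, 2]
Visit 0, enqueue []
Visit 1, enqueue []
Visit 2, enqueue []

BFS order: [3, 4, 0, 1, 2]


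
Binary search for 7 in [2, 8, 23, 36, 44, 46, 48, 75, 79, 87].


Step 1: lo=0, hi=9, mid=4, val=44
Step 2: lo=0, hi=3, mid=1, val=8
Step 3: lo=0, hi=0, mid=0, val=2

Not found


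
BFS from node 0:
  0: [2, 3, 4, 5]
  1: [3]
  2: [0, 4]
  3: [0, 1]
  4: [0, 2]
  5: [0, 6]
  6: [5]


Visit 0, enqueue [2, 3, 4, 5]
Visit 2, enqueue []
Visit 3, enqueue [1]
Visit 4, enqueue []
Visit 5, enqueue [6]
Visit 1, enqueue []
Visit 6, enqueue []

BFS order: [0, 2, 3, 4, 5, 1, 6]


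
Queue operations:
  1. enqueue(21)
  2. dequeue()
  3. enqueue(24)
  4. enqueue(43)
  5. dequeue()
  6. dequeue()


enqueue(21) -> [21]
dequeue()->21, []
enqueue(24) -> [24]
enqueue(43) -> [24, 43]
dequeue()->24, [43]
dequeue()->43, []

Final queue: []


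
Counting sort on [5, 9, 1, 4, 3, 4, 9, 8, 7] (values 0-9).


Input: [5, 9, 1, 4, 3, 4, 9, 8, 7]
Counts: [0, 1, 0, 1, 2, 1, 0, 1, 1, 2]

Sorted: [1, 3, 4, 4, 5, 7, 8, 9, 9]


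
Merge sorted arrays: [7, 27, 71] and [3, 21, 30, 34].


Take 3 from B
Take 7 from A
Take 21 from B
Take 27 from A
Take 30 from B
Take 34 from B

Merged: [3, 7, 21, 27, 30, 34, 71]


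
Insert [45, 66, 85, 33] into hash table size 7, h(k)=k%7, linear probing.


Insert 45: h=3 -> slot 3
Insert 66: h=3, 1 probes -> slot 4
Insert 85: h=1 -> slot 1
Insert 33: h=5 -> slot 5

Table: [None, 85, None, 45, 66, 33, None]


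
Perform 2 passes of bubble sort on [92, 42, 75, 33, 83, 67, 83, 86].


Initial: [92, 42, 75, 33, 83, 67, 83, 86]
Pass 1: [42, 75, 33, 83, 67, 83, 86, 92] (7 swaps)
Pass 2: [42, 33, 75, 67, 83, 83, 86, 92] (2 swaps)

After 2 passes: [42, 33, 75, 67, 83, 83, 86, 92]


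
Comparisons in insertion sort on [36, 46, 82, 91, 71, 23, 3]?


Algorithm: insertion sort
Input: [36, 46, 82, 91, 71, 23, 3]
Sorted: [3, 23, 36, 46, 71, 82, 91]

17


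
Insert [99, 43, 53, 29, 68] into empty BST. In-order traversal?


Insert 99: root
Insert 43: L from 99
Insert 53: L from 99 -> R from 43
Insert 29: L from 99 -> L from 43
Insert 68: L from 99 -> R from 43 -> R from 53

In-order: [29, 43, 53, 68, 99]


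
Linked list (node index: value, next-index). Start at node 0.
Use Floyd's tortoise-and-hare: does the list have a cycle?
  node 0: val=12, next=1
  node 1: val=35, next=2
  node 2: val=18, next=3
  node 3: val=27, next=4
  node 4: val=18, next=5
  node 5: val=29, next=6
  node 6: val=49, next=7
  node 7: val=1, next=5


Floyd's tortoise (slow, +1) and hare (fast, +2):
  init: slow=0, fast=0
  step 1: slow=1, fast=2
  step 2: slow=2, fast=4
  step 3: slow=3, fast=6
  step 4: slow=4, fast=5
  step 5: slow=5, fast=7
  step 6: slow=6, fast=6
  slow == fast at node 6: cycle detected

Cycle: yes


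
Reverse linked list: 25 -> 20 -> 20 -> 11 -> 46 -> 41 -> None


Step 1: curr=25, set curr.next=prev(None) | reversed so far: 25
Step 2: curr=20, set curr.next=prev(25) | reversed so far: 20 -> 25
Step 3: curr=20, set curr.next=prev(20) | reversed so far: 20 -> 20 -> 25
Step 4: curr=11, set curr.next=prev(20) | reversed so far: 11 -> 20 -> 20 -> 25
Step 5: curr=46, set curr.next=prev(11) | reversed so far: 46 -> 11 -> 20 -> 20 -> 25
Step 6: curr=41, set curr.next=prev(46) | reversed so far: 41 -> 46 -> 11 -> 20 -> 20 -> 25

41 -> 46 -> 11 -> 20 -> 20 -> 25 -> None


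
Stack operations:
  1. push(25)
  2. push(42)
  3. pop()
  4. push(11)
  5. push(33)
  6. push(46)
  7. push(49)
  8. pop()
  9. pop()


push(25) -> [25]
push(42) -> [25, 42]
pop()->42, [25]
push(11) -> [25, 11]
push(33) -> [25, 11, 33]
push(46) -> [25, 11, 33, 46]
push(49) -> [25, 11, 33, 46, 49]
pop()->49, [25, 11, 33, 46]
pop()->46, [25, 11, 33]

Final stack: [25, 11, 33]


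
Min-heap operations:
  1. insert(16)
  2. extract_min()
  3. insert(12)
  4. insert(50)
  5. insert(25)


insert(16) -> [16]
extract_min()->16, []
insert(12) -> [12]
insert(50) -> [12, 50]
insert(25) -> [12, 50, 25]

Final heap: [12, 50, 25]


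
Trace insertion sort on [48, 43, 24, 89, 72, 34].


Initial: [48, 43, 24, 89, 72, 34]
Insert 43: [43, 48, 24, 89, 72, 34]
Insert 24: [24, 43, 48, 89, 72, 34]
Insert 89: [24, 43, 48, 89, 72, 34]
Insert 72: [24, 43, 48, 72, 89, 34]
Insert 34: [24, 34, 43, 48, 72, 89]

Sorted: [24, 34, 43, 48, 72, 89]


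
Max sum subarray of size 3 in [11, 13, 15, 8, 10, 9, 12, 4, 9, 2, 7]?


[0:3]: 39
[1:4]: 36
[2:5]: 33
[3:6]: 27
[4:7]: 31
[5:8]: 25
[6:9]: 25
[7:10]: 15
[8:11]: 18

Max: 39 at [0:3]


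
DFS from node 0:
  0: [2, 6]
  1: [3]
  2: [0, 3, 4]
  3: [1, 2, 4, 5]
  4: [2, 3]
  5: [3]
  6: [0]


Visit 0, push [6, 2]
Visit 2, push [4, 3]
Visit 3, push [5, 4, 1]
Visit 1, push []
Visit 4, push []
Visit 5, push []
Visit 6, push []

DFS order: [0, 2, 3, 1, 4, 5, 6]


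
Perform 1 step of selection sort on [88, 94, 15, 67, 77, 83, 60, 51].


Initial: [88, 94, 15, 67, 77, 83, 60, 51]
Step 1: min=15 at 2
  Swap: [15, 94, 88, 67, 77, 83, 60, 51]

After 1 step: [15, 94, 88, 67, 77, 83, 60, 51]


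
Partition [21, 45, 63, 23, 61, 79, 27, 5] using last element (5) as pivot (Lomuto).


Pivot: 5
Place pivot at 0: [5, 45, 63, 23, 61, 79, 27, 21]

Partitioned: [5, 45, 63, 23, 61, 79, 27, 21]


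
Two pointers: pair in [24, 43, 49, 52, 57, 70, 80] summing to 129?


lo=0(24)+hi=6(80)=104
lo=1(43)+hi=6(80)=123
lo=2(49)+hi=6(80)=129

Yes: 49+80=129


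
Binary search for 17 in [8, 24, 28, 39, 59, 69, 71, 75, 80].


Step 1: lo=0, hi=8, mid=4, val=59
Step 2: lo=0, hi=3, mid=1, val=24
Step 3: lo=0, hi=0, mid=0, val=8

Not found


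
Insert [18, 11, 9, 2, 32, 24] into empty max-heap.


Insert 18: [18]
Insert 11: [18, 11]
Insert 9: [18, 11, 9]
Insert 2: [18, 11, 9, 2]
Insert 32: [32, 18, 9, 2, 11]
Insert 24: [32, 18, 24, 2, 11, 9]

Final heap: [32, 18, 24, 2, 11, 9]


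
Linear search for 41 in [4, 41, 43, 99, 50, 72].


i=0: 4!=41
i=1: 41==41 found!

Found at 1, 2 comps


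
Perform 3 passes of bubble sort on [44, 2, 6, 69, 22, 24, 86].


Initial: [44, 2, 6, 69, 22, 24, 86]
Pass 1: [2, 6, 44, 22, 24, 69, 86] (4 swaps)
Pass 2: [2, 6, 22, 24, 44, 69, 86] (2 swaps)
Pass 3: [2, 6, 22, 24, 44, 69, 86] (0 swaps)

After 3 passes: [2, 6, 22, 24, 44, 69, 86]


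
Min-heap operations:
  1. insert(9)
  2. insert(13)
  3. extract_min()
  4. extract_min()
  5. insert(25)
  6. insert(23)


insert(9) -> [9]
insert(13) -> [9, 13]
extract_min()->9, [13]
extract_min()->13, []
insert(25) -> [25]
insert(23) -> [23, 25]

Final heap: [23, 25]


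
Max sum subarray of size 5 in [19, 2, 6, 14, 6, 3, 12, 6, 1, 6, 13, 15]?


[0:5]: 47
[1:6]: 31
[2:7]: 41
[3:8]: 41
[4:9]: 28
[5:10]: 28
[6:11]: 38
[7:12]: 41

Max: 47 at [0:5]


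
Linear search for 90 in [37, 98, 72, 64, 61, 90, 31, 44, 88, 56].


i=0: 37!=90
i=1: 98!=90
i=2: 72!=90
i=3: 64!=90
i=4: 61!=90
i=5: 90==90 found!

Found at 5, 6 comps


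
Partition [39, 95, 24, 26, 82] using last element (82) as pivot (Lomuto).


Pivot: 82
  39 <= 82: advance i (no swap)
  24 <= 82: swap -> [39, 24, 95, 26, 82]
  26 <= 82: swap -> [39, 24, 26, 95, 82]
Place pivot at 3: [39, 24, 26, 82, 95]

Partitioned: [39, 24, 26, 82, 95]


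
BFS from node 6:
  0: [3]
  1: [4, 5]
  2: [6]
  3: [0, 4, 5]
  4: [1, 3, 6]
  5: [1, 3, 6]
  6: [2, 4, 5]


Visit 6, enqueue [2, 4, 5]
Visit 2, enqueue []
Visit 4, enqueue [1, 3]
Visit 5, enqueue []
Visit 1, enqueue []
Visit 3, enqueue [0]
Visit 0, enqueue []

BFS order: [6, 2, 4, 5, 1, 3, 0]


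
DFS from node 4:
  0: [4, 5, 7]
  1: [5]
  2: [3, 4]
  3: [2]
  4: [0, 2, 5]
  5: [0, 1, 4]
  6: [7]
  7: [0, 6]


Visit 4, push [5, 2, 0]
Visit 0, push [7, 5]
Visit 5, push [1]
Visit 1, push []
Visit 7, push [6]
Visit 6, push []
Visit 2, push [3]
Visit 3, push []

DFS order: [4, 0, 5, 1, 7, 6, 2, 3]


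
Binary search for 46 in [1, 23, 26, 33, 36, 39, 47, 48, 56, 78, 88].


Step 1: lo=0, hi=10, mid=5, val=39
Step 2: lo=6, hi=10, mid=8, val=56
Step 3: lo=6, hi=7, mid=6, val=47

Not found


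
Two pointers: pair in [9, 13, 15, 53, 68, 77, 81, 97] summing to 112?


lo=0(9)+hi=7(97)=106
lo=1(13)+hi=7(97)=110
lo=2(15)+hi=7(97)=112

Yes: 15+97=112


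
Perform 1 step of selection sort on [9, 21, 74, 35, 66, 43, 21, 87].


Initial: [9, 21, 74, 35, 66, 43, 21, 87]
Step 1: min=9 at 0
  Swap: [9, 21, 74, 35, 66, 43, 21, 87]

After 1 step: [9, 21, 74, 35, 66, 43, 21, 87]


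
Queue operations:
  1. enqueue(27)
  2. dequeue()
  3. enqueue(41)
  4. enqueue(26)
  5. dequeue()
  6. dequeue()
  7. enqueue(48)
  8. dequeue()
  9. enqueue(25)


enqueue(27) -> [27]
dequeue()->27, []
enqueue(41) -> [41]
enqueue(26) -> [41, 26]
dequeue()->41, [26]
dequeue()->26, []
enqueue(48) -> [48]
dequeue()->48, []
enqueue(25) -> [25]

Final queue: [25]


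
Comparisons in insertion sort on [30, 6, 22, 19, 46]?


Algorithm: insertion sort
Input: [30, 6, 22, 19, 46]
Sorted: [6, 19, 22, 30, 46]

7


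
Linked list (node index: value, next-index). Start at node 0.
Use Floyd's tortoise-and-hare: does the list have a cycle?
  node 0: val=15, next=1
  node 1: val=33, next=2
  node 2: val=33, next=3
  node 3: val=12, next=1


Floyd's tortoise (slow, +1) and hare (fast, +2):
  init: slow=0, fast=0
  step 1: slow=1, fast=2
  step 2: slow=2, fast=1
  step 3: slow=3, fast=3
  slow == fast at node 3: cycle detected

Cycle: yes


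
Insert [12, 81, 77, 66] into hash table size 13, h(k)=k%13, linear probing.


Insert 12: h=12 -> slot 12
Insert 81: h=3 -> slot 3
Insert 77: h=12, 1 probes -> slot 0
Insert 66: h=1 -> slot 1

Table: [77, 66, None, 81, None, None, None, None, None, None, None, None, 12]


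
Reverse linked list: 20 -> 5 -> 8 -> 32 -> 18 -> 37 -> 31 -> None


Step 1: curr=20, set curr.next=prev(None) | reversed so far: 20
Step 2: curr=5, set curr.next=prev(20) | reversed so far: 5 -> 20
Step 3: curr=8, set curr.next=prev(5) | reversed so far: 8 -> 5 -> 20
Step 4: curr=32, set curr.next=prev(8) | reversed so far: 32 -> 8 -> 5 -> 20
Step 5: curr=18, set curr.next=prev(32) | reversed so far: 18 -> 32 -> 8 -> 5 -> 20
Step 6: curr=37, set curr.next=prev(18) | reversed so far: 37 -> 18 -> 32 -> 8 -> 5 -> 20
Step 7: curr=31, set curr.next=prev(37) | reversed so far: 31 -> 37 -> 18 -> 32 -> 8 -> 5 -> 20

31 -> 37 -> 18 -> 32 -> 8 -> 5 -> 20 -> None


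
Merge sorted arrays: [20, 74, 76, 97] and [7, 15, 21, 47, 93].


Take 7 from B
Take 15 from B
Take 20 from A
Take 21 from B
Take 47 from B
Take 74 from A
Take 76 from A
Take 93 from B

Merged: [7, 15, 20, 21, 47, 74, 76, 93, 97]


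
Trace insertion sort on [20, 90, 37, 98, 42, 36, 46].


Initial: [20, 90, 37, 98, 42, 36, 46]
Insert 90: [20, 90, 37, 98, 42, 36, 46]
Insert 37: [20, 37, 90, 98, 42, 36, 46]
Insert 98: [20, 37, 90, 98, 42, 36, 46]
Insert 42: [20, 37, 42, 90, 98, 36, 46]
Insert 36: [20, 36, 37, 42, 90, 98, 46]
Insert 46: [20, 36, 37, 42, 46, 90, 98]

Sorted: [20, 36, 37, 42, 46, 90, 98]


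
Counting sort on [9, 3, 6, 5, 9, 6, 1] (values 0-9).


Input: [9, 3, 6, 5, 9, 6, 1]
Counts: [0, 1, 0, 1, 0, 1, 2, 0, 0, 2]

Sorted: [1, 3, 5, 6, 6, 9, 9]


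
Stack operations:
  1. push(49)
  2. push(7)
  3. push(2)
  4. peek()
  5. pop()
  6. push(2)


push(49) -> [49]
push(7) -> [49, 7]
push(2) -> [49, 7, 2]
peek()->2
pop()->2, [49, 7]
push(2) -> [49, 7, 2]

Final stack: [49, 7, 2]


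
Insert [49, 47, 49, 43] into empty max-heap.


Insert 49: [49]
Insert 47: [49, 47]
Insert 49: [49, 47, 49]
Insert 43: [49, 47, 49, 43]

Final heap: [49, 47, 49, 43]


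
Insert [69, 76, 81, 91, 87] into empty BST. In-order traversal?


Insert 69: root
Insert 76: R from 69
Insert 81: R from 69 -> R from 76
Insert 91: R from 69 -> R from 76 -> R from 81
Insert 87: R from 69 -> R from 76 -> R from 81 -> L from 91

In-order: [69, 76, 81, 87, 91]


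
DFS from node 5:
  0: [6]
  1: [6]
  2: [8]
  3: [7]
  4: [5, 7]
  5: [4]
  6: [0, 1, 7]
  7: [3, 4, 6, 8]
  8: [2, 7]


Visit 5, push [4]
Visit 4, push [7]
Visit 7, push [8, 6, 3]
Visit 3, push []
Visit 6, push [1, 0]
Visit 0, push []
Visit 1, push []
Visit 8, push [2]
Visit 2, push []

DFS order: [5, 4, 7, 3, 6, 0, 1, 8, 2]


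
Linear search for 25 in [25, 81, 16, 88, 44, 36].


i=0: 25==25 found!

Found at 0, 1 comps


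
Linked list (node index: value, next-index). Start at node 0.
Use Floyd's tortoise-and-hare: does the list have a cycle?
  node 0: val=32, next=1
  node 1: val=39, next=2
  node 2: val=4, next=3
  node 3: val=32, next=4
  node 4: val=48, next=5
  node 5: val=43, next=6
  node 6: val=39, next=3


Floyd's tortoise (slow, +1) and hare (fast, +2):
  init: slow=0, fast=0
  step 1: slow=1, fast=2
  step 2: slow=2, fast=4
  step 3: slow=3, fast=6
  step 4: slow=4, fast=4
  slow == fast at node 4: cycle detected

Cycle: yes


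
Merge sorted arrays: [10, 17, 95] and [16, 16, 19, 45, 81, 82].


Take 10 from A
Take 16 from B
Take 16 from B
Take 17 from A
Take 19 from B
Take 45 from B
Take 81 from B
Take 82 from B

Merged: [10, 16, 16, 17, 19, 45, 81, 82, 95]


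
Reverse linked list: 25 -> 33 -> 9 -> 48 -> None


Step 1: curr=25, set curr.next=prev(None) | reversed so far: 25
Step 2: curr=33, set curr.next=prev(25) | reversed so far: 33 -> 25
Step 3: curr=9, set curr.next=prev(33) | reversed so far: 9 -> 33 -> 25
Step 4: curr=48, set curr.next=prev(9) | reversed so far: 48 -> 9 -> 33 -> 25

48 -> 9 -> 33 -> 25 -> None


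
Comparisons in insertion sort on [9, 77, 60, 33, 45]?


Algorithm: insertion sort
Input: [9, 77, 60, 33, 45]
Sorted: [9, 33, 45, 60, 77]

9


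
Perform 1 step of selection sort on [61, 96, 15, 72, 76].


Initial: [61, 96, 15, 72, 76]
Step 1: min=15 at 2
  Swap: [15, 96, 61, 72, 76]

After 1 step: [15, 96, 61, 72, 76]


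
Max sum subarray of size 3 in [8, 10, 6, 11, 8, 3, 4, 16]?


[0:3]: 24
[1:4]: 27
[2:5]: 25
[3:6]: 22
[4:7]: 15
[5:8]: 23

Max: 27 at [1:4]


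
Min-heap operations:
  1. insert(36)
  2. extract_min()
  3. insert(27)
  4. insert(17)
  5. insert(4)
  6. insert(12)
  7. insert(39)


insert(36) -> [36]
extract_min()->36, []
insert(27) -> [27]
insert(17) -> [17, 27]
insert(4) -> [4, 27, 17]
insert(12) -> [4, 12, 17, 27]
insert(39) -> [4, 12, 17, 27, 39]

Final heap: [4, 12, 17, 27, 39]


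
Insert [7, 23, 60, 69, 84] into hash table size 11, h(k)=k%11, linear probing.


Insert 7: h=7 -> slot 7
Insert 23: h=1 -> slot 1
Insert 60: h=5 -> slot 5
Insert 69: h=3 -> slot 3
Insert 84: h=7, 1 probes -> slot 8

Table: [None, 23, None, 69, None, 60, None, 7, 84, None, None]


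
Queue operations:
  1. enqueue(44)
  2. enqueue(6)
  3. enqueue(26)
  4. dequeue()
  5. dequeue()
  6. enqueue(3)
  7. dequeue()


enqueue(44) -> [44]
enqueue(6) -> [44, 6]
enqueue(26) -> [44, 6, 26]
dequeue()->44, [6, 26]
dequeue()->6, [26]
enqueue(3) -> [26, 3]
dequeue()->26, [3]

Final queue: [3]


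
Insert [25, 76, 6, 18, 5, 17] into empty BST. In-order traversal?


Insert 25: root
Insert 76: R from 25
Insert 6: L from 25
Insert 18: L from 25 -> R from 6
Insert 5: L from 25 -> L from 6
Insert 17: L from 25 -> R from 6 -> L from 18

In-order: [5, 6, 17, 18, 25, 76]


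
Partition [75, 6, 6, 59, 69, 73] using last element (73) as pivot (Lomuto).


Pivot: 73
  6 <= 73: swap -> [6, 75, 6, 59, 69, 73]
  6 <= 73: swap -> [6, 6, 75, 59, 69, 73]
  59 <= 73: swap -> [6, 6, 59, 75, 69, 73]
  69 <= 73: swap -> [6, 6, 59, 69, 75, 73]
Place pivot at 4: [6, 6, 59, 69, 73, 75]

Partitioned: [6, 6, 59, 69, 73, 75]


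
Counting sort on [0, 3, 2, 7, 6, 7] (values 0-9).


Input: [0, 3, 2, 7, 6, 7]
Counts: [1, 0, 1, 1, 0, 0, 1, 2, 0, 0]

Sorted: [0, 2, 3, 6, 7, 7]


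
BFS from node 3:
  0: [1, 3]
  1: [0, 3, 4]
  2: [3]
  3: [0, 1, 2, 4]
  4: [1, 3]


Visit 3, enqueue [0, 1, 2, 4]
Visit 0, enqueue []
Visit 1, enqueue []
Visit 2, enqueue []
Visit 4, enqueue []

BFS order: [3, 0, 1, 2, 4]


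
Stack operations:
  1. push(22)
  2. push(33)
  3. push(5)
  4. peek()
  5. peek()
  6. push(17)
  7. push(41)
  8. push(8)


push(22) -> [22]
push(33) -> [22, 33]
push(5) -> [22, 33, 5]
peek()->5
peek()->5
push(17) -> [22, 33, 5, 17]
push(41) -> [22, 33, 5, 17, 41]
push(8) -> [22, 33, 5, 17, 41, 8]

Final stack: [22, 33, 5, 17, 41, 8]


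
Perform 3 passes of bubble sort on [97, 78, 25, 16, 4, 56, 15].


Initial: [97, 78, 25, 16, 4, 56, 15]
Pass 1: [78, 25, 16, 4, 56, 15, 97] (6 swaps)
Pass 2: [25, 16, 4, 56, 15, 78, 97] (5 swaps)
Pass 3: [16, 4, 25, 15, 56, 78, 97] (3 swaps)

After 3 passes: [16, 4, 25, 15, 56, 78, 97]


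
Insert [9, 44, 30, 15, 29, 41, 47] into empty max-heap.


Insert 9: [9]
Insert 44: [44, 9]
Insert 30: [44, 9, 30]
Insert 15: [44, 15, 30, 9]
Insert 29: [44, 29, 30, 9, 15]
Insert 41: [44, 29, 41, 9, 15, 30]
Insert 47: [47, 29, 44, 9, 15, 30, 41]

Final heap: [47, 29, 44, 9, 15, 30, 41]


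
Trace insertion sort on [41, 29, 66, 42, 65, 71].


Initial: [41, 29, 66, 42, 65, 71]
Insert 29: [29, 41, 66, 42, 65, 71]
Insert 66: [29, 41, 66, 42, 65, 71]
Insert 42: [29, 41, 42, 66, 65, 71]
Insert 65: [29, 41, 42, 65, 66, 71]
Insert 71: [29, 41, 42, 65, 66, 71]

Sorted: [29, 41, 42, 65, 66, 71]


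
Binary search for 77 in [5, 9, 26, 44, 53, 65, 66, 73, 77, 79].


Step 1: lo=0, hi=9, mid=4, val=53
Step 2: lo=5, hi=9, mid=7, val=73
Step 3: lo=8, hi=9, mid=8, val=77

Found at index 8


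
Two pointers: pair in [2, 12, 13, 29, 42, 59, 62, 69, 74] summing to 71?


lo=0(2)+hi=8(74)=76
lo=0(2)+hi=7(69)=71

Yes: 2+69=71


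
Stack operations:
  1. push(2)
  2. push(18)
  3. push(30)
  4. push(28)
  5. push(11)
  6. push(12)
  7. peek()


push(2) -> [2]
push(18) -> [2, 18]
push(30) -> [2, 18, 30]
push(28) -> [2, 18, 30, 28]
push(11) -> [2, 18, 30, 28, 11]
push(12) -> [2, 18, 30, 28, 11, 12]
peek()->12

Final stack: [2, 18, 30, 28, 11, 12]


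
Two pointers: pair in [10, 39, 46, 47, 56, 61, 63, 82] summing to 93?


lo=0(10)+hi=7(82)=92
lo=1(39)+hi=7(82)=121
lo=1(39)+hi=6(63)=102
lo=1(39)+hi=5(61)=100
lo=1(39)+hi=4(56)=95
lo=1(39)+hi=3(47)=86
lo=2(46)+hi=3(47)=93

Yes: 46+47=93


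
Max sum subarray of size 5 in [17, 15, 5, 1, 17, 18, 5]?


[0:5]: 55
[1:6]: 56
[2:7]: 46

Max: 56 at [1:6]


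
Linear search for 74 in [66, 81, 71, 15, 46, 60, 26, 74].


i=0: 66!=74
i=1: 81!=74
i=2: 71!=74
i=3: 15!=74
i=4: 46!=74
i=5: 60!=74
i=6: 26!=74
i=7: 74==74 found!

Found at 7, 8 comps


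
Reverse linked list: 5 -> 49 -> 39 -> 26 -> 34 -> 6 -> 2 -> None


Step 1: curr=5, set curr.next=prev(None) | reversed so far: 5
Step 2: curr=49, set curr.next=prev(5) | reversed so far: 49 -> 5
Step 3: curr=39, set curr.next=prev(49) | reversed so far: 39 -> 49 -> 5
Step 4: curr=26, set curr.next=prev(39) | reversed so far: 26 -> 39 -> 49 -> 5
Step 5: curr=34, set curr.next=prev(26) | reversed so far: 34 -> 26 -> 39 -> 49 -> 5
Step 6: curr=6, set curr.next=prev(34) | reversed so far: 6 -> 34 -> 26 -> 39 -> 49 -> 5
Step 7: curr=2, set curr.next=prev(6) | reversed so far: 2 -> 6 -> 34 -> 26 -> 39 -> 49 -> 5

2 -> 6 -> 34 -> 26 -> 39 -> 49 -> 5 -> None


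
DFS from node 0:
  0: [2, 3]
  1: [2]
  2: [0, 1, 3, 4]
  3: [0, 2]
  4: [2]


Visit 0, push [3, 2]
Visit 2, push [4, 3, 1]
Visit 1, push []
Visit 3, push []
Visit 4, push []

DFS order: [0, 2, 1, 3, 4]


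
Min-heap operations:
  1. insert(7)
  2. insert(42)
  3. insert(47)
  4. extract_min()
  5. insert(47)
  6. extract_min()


insert(7) -> [7]
insert(42) -> [7, 42]
insert(47) -> [7, 42, 47]
extract_min()->7, [42, 47]
insert(47) -> [42, 47, 47]
extract_min()->42, [47, 47]

Final heap: [47, 47]


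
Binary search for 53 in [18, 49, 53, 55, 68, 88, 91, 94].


Step 1: lo=0, hi=7, mid=3, val=55
Step 2: lo=0, hi=2, mid=1, val=49
Step 3: lo=2, hi=2, mid=2, val=53

Found at index 2


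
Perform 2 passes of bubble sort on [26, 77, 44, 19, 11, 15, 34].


Initial: [26, 77, 44, 19, 11, 15, 34]
Pass 1: [26, 44, 19, 11, 15, 34, 77] (5 swaps)
Pass 2: [26, 19, 11, 15, 34, 44, 77] (4 swaps)

After 2 passes: [26, 19, 11, 15, 34, 44, 77]


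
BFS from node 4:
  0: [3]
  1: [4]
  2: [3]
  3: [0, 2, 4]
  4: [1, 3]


Visit 4, enqueue [1, 3]
Visit 1, enqueue []
Visit 3, enqueue [0, 2]
Visit 0, enqueue []
Visit 2, enqueue []

BFS order: [4, 1, 3, 0, 2]


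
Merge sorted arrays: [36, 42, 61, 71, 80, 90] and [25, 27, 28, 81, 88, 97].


Take 25 from B
Take 27 from B
Take 28 from B
Take 36 from A
Take 42 from A
Take 61 from A
Take 71 from A
Take 80 from A
Take 81 from B
Take 88 from B
Take 90 from A

Merged: [25, 27, 28, 36, 42, 61, 71, 80, 81, 88, 90, 97]


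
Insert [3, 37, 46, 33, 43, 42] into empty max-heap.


Insert 3: [3]
Insert 37: [37, 3]
Insert 46: [46, 3, 37]
Insert 33: [46, 33, 37, 3]
Insert 43: [46, 43, 37, 3, 33]
Insert 42: [46, 43, 42, 3, 33, 37]

Final heap: [46, 43, 42, 3, 33, 37]


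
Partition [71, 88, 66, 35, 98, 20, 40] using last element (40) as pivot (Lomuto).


Pivot: 40
  35 <= 40: swap -> [35, 88, 66, 71, 98, 20, 40]
  20 <= 40: swap -> [35, 20, 66, 71, 98, 88, 40]
Place pivot at 2: [35, 20, 40, 71, 98, 88, 66]

Partitioned: [35, 20, 40, 71, 98, 88, 66]


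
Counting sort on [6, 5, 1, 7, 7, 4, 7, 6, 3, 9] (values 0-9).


Input: [6, 5, 1, 7, 7, 4, 7, 6, 3, 9]
Counts: [0, 1, 0, 1, 1, 1, 2, 3, 0, 1]

Sorted: [1, 3, 4, 5, 6, 6, 7, 7, 7, 9]


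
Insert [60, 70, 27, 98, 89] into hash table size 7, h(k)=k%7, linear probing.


Insert 60: h=4 -> slot 4
Insert 70: h=0 -> slot 0
Insert 27: h=6 -> slot 6
Insert 98: h=0, 1 probes -> slot 1
Insert 89: h=5 -> slot 5

Table: [70, 98, None, None, 60, 89, 27]


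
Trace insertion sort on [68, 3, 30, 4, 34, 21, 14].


Initial: [68, 3, 30, 4, 34, 21, 14]
Insert 3: [3, 68, 30, 4, 34, 21, 14]
Insert 30: [3, 30, 68, 4, 34, 21, 14]
Insert 4: [3, 4, 30, 68, 34, 21, 14]
Insert 34: [3, 4, 30, 34, 68, 21, 14]
Insert 21: [3, 4, 21, 30, 34, 68, 14]
Insert 14: [3, 4, 14, 21, 30, 34, 68]

Sorted: [3, 4, 14, 21, 30, 34, 68]


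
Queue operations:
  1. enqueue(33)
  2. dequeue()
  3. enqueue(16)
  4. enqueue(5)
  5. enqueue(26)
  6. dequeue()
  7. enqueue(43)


enqueue(33) -> [33]
dequeue()->33, []
enqueue(16) -> [16]
enqueue(5) -> [16, 5]
enqueue(26) -> [16, 5, 26]
dequeue()->16, [5, 26]
enqueue(43) -> [5, 26, 43]

Final queue: [5, 26, 43]


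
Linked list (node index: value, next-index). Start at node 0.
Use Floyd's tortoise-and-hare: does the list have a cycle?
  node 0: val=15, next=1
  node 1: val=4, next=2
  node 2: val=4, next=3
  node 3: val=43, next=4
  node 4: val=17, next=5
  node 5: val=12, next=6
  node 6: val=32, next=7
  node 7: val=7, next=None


Floyd's tortoise (slow, +1) and hare (fast, +2):
  init: slow=0, fast=0
  step 1: slow=1, fast=2
  step 2: slow=2, fast=4
  step 3: slow=3, fast=6
  step 4: fast 6->7->None, no cycle

Cycle: no


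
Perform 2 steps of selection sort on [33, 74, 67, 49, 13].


Initial: [33, 74, 67, 49, 13]
Step 1: min=13 at 4
  Swap: [13, 74, 67, 49, 33]
Step 2: min=33 at 4
  Swap: [13, 33, 67, 49, 74]

After 2 steps: [13, 33, 67, 49, 74]


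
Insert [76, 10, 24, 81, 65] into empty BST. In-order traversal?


Insert 76: root
Insert 10: L from 76
Insert 24: L from 76 -> R from 10
Insert 81: R from 76
Insert 65: L from 76 -> R from 10 -> R from 24

In-order: [10, 24, 65, 76, 81]


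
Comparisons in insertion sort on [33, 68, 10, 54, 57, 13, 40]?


Algorithm: insertion sort
Input: [33, 68, 10, 54, 57, 13, 40]
Sorted: [10, 13, 33, 40, 54, 57, 68]

16


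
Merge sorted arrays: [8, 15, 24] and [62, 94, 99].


Take 8 from A
Take 15 from A
Take 24 from A

Merged: [8, 15, 24, 62, 94, 99]


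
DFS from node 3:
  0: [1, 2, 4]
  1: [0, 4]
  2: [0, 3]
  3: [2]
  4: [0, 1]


Visit 3, push [2]
Visit 2, push [0]
Visit 0, push [4, 1]
Visit 1, push [4]
Visit 4, push []

DFS order: [3, 2, 0, 1, 4]


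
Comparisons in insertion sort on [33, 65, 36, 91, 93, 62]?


Algorithm: insertion sort
Input: [33, 65, 36, 91, 93, 62]
Sorted: [33, 36, 62, 65, 91, 93]

9


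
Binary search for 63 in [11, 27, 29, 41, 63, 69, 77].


Step 1: lo=0, hi=6, mid=3, val=41
Step 2: lo=4, hi=6, mid=5, val=69
Step 3: lo=4, hi=4, mid=4, val=63

Found at index 4


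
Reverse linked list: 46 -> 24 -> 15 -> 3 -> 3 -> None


Step 1: curr=46, set curr.next=prev(None) | reversed so far: 46
Step 2: curr=24, set curr.next=prev(46) | reversed so far: 24 -> 46
Step 3: curr=15, set curr.next=prev(24) | reversed so far: 15 -> 24 -> 46
Step 4: curr=3, set curr.next=prev(15) | reversed so far: 3 -> 15 -> 24 -> 46
Step 5: curr=3, set curr.next=prev(3) | reversed so far: 3 -> 3 -> 15 -> 24 -> 46

3 -> 3 -> 15 -> 24 -> 46 -> None


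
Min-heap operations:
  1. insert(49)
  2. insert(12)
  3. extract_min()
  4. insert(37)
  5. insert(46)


insert(49) -> [49]
insert(12) -> [12, 49]
extract_min()->12, [49]
insert(37) -> [37, 49]
insert(46) -> [37, 49, 46]

Final heap: [37, 49, 46]


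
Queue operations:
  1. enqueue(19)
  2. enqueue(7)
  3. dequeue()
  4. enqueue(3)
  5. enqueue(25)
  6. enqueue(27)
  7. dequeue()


enqueue(19) -> [19]
enqueue(7) -> [19, 7]
dequeue()->19, [7]
enqueue(3) -> [7, 3]
enqueue(25) -> [7, 3, 25]
enqueue(27) -> [7, 3, 25, 27]
dequeue()->7, [3, 25, 27]

Final queue: [3, 25, 27]


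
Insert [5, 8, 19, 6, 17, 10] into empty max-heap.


Insert 5: [5]
Insert 8: [8, 5]
Insert 19: [19, 5, 8]
Insert 6: [19, 6, 8, 5]
Insert 17: [19, 17, 8, 5, 6]
Insert 10: [19, 17, 10, 5, 6, 8]

Final heap: [19, 17, 10, 5, 6, 8]


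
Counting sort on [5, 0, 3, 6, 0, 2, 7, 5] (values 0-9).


Input: [5, 0, 3, 6, 0, 2, 7, 5]
Counts: [2, 0, 1, 1, 0, 2, 1, 1, 0, 0]

Sorted: [0, 0, 2, 3, 5, 5, 6, 7]


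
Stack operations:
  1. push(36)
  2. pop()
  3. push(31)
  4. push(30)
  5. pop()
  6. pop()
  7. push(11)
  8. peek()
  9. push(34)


push(36) -> [36]
pop()->36, []
push(31) -> [31]
push(30) -> [31, 30]
pop()->30, [31]
pop()->31, []
push(11) -> [11]
peek()->11
push(34) -> [11, 34]

Final stack: [11, 34]


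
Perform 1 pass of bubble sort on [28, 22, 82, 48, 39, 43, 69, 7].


Initial: [28, 22, 82, 48, 39, 43, 69, 7]
Pass 1: [22, 28, 48, 39, 43, 69, 7, 82] (6 swaps)

After 1 pass: [22, 28, 48, 39, 43, 69, 7, 82]


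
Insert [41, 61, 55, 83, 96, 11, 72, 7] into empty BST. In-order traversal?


Insert 41: root
Insert 61: R from 41
Insert 55: R from 41 -> L from 61
Insert 83: R from 41 -> R from 61
Insert 96: R from 41 -> R from 61 -> R from 83
Insert 11: L from 41
Insert 72: R from 41 -> R from 61 -> L from 83
Insert 7: L from 41 -> L from 11

In-order: [7, 11, 41, 55, 61, 72, 83, 96]


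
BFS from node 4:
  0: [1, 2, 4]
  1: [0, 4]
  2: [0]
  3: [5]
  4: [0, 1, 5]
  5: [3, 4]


Visit 4, enqueue [0, 1, 5]
Visit 0, enqueue [2]
Visit 1, enqueue []
Visit 5, enqueue [3]
Visit 2, enqueue []
Visit 3, enqueue []

BFS order: [4, 0, 1, 5, 2, 3]


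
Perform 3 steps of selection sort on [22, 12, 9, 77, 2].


Initial: [22, 12, 9, 77, 2]
Step 1: min=2 at 4
  Swap: [2, 12, 9, 77, 22]
Step 2: min=9 at 2
  Swap: [2, 9, 12, 77, 22]
Step 3: min=12 at 2
  Swap: [2, 9, 12, 77, 22]

After 3 steps: [2, 9, 12, 77, 22]


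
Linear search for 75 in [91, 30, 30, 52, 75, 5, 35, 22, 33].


i=0: 91!=75
i=1: 30!=75
i=2: 30!=75
i=3: 52!=75
i=4: 75==75 found!

Found at 4, 5 comps


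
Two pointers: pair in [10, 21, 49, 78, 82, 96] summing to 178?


lo=0(10)+hi=5(96)=106
lo=1(21)+hi=5(96)=117
lo=2(49)+hi=5(96)=145
lo=3(78)+hi=5(96)=174
lo=4(82)+hi=5(96)=178

Yes: 82+96=178


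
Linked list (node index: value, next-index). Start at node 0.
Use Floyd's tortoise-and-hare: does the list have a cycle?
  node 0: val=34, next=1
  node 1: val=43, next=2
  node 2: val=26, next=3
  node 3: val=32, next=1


Floyd's tortoise (slow, +1) and hare (fast, +2):
  init: slow=0, fast=0
  step 1: slow=1, fast=2
  step 2: slow=2, fast=1
  step 3: slow=3, fast=3
  slow == fast at node 3: cycle detected

Cycle: yes


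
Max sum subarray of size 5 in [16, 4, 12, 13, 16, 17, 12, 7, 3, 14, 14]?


[0:5]: 61
[1:6]: 62
[2:7]: 70
[3:8]: 65
[4:9]: 55
[5:10]: 53
[6:11]: 50

Max: 70 at [2:7]


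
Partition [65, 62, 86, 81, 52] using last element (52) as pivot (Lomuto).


Pivot: 52
Place pivot at 0: [52, 62, 86, 81, 65]

Partitioned: [52, 62, 86, 81, 65]


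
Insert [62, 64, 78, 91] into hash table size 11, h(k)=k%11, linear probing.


Insert 62: h=7 -> slot 7
Insert 64: h=9 -> slot 9
Insert 78: h=1 -> slot 1
Insert 91: h=3 -> slot 3

Table: [None, 78, None, 91, None, None, None, 62, None, 64, None]


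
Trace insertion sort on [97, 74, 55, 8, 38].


Initial: [97, 74, 55, 8, 38]
Insert 74: [74, 97, 55, 8, 38]
Insert 55: [55, 74, 97, 8, 38]
Insert 8: [8, 55, 74, 97, 38]
Insert 38: [8, 38, 55, 74, 97]

Sorted: [8, 38, 55, 74, 97]


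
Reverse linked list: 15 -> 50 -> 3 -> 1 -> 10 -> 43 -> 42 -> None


Step 1: curr=15, set curr.next=prev(None) | reversed so far: 15
Step 2: curr=50, set curr.next=prev(15) | reversed so far: 50 -> 15
Step 3: curr=3, set curr.next=prev(50) | reversed so far: 3 -> 50 -> 15
Step 4: curr=1, set curr.next=prev(3) | reversed so far: 1 -> 3 -> 50 -> 15
Step 5: curr=10, set curr.next=prev(1) | reversed so far: 10 -> 1 -> 3 -> 50 -> 15
Step 6: curr=43, set curr.next=prev(10) | reversed so far: 43 -> 10 -> 1 -> 3 -> 50 -> 15
Step 7: curr=42, set curr.next=prev(43) | reversed so far: 42 -> 43 -> 10 -> 1 -> 3 -> 50 -> 15

42 -> 43 -> 10 -> 1 -> 3 -> 50 -> 15 -> None


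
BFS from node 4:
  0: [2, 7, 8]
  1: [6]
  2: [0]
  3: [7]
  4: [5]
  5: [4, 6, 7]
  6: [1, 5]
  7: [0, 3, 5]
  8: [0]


Visit 4, enqueue [5]
Visit 5, enqueue [6, 7]
Visit 6, enqueue [1]
Visit 7, enqueue [0, 3]
Visit 1, enqueue []
Visit 0, enqueue [2, 8]
Visit 3, enqueue []
Visit 2, enqueue []
Visit 8, enqueue []

BFS order: [4, 5, 6, 7, 1, 0, 3, 2, 8]


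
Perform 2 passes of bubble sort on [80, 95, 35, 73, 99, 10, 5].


Initial: [80, 95, 35, 73, 99, 10, 5]
Pass 1: [80, 35, 73, 95, 10, 5, 99] (4 swaps)
Pass 2: [35, 73, 80, 10, 5, 95, 99] (4 swaps)

After 2 passes: [35, 73, 80, 10, 5, 95, 99]


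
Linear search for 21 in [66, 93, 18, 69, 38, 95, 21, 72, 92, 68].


i=0: 66!=21
i=1: 93!=21
i=2: 18!=21
i=3: 69!=21
i=4: 38!=21
i=5: 95!=21
i=6: 21==21 found!

Found at 6, 7 comps


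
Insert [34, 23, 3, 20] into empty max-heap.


Insert 34: [34]
Insert 23: [34, 23]
Insert 3: [34, 23, 3]
Insert 20: [34, 23, 3, 20]

Final heap: [34, 23, 3, 20]


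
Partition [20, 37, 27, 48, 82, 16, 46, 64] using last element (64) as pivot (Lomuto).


Pivot: 64
  20 <= 64: advance i (no swap)
  37 <= 64: advance i (no swap)
  27 <= 64: advance i (no swap)
  48 <= 64: advance i (no swap)
  16 <= 64: swap -> [20, 37, 27, 48, 16, 82, 46, 64]
  46 <= 64: swap -> [20, 37, 27, 48, 16, 46, 82, 64]
Place pivot at 6: [20, 37, 27, 48, 16, 46, 64, 82]

Partitioned: [20, 37, 27, 48, 16, 46, 64, 82]


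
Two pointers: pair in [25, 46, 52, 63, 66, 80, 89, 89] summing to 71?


lo=0(25)+hi=7(89)=114
lo=0(25)+hi=6(89)=114
lo=0(25)+hi=5(80)=105
lo=0(25)+hi=4(66)=91
lo=0(25)+hi=3(63)=88
lo=0(25)+hi=2(52)=77
lo=0(25)+hi=1(46)=71

Yes: 25+46=71


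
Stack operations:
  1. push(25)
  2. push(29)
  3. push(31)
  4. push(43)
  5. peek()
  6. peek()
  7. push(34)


push(25) -> [25]
push(29) -> [25, 29]
push(31) -> [25, 29, 31]
push(43) -> [25, 29, 31, 43]
peek()->43
peek()->43
push(34) -> [25, 29, 31, 43, 34]

Final stack: [25, 29, 31, 43, 34]


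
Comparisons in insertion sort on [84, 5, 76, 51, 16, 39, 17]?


Algorithm: insertion sort
Input: [84, 5, 76, 51, 16, 39, 17]
Sorted: [5, 16, 17, 39, 51, 76, 84]

19


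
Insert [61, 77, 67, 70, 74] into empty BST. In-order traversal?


Insert 61: root
Insert 77: R from 61
Insert 67: R from 61 -> L from 77
Insert 70: R from 61 -> L from 77 -> R from 67
Insert 74: R from 61 -> L from 77 -> R from 67 -> R from 70

In-order: [61, 67, 70, 74, 77]


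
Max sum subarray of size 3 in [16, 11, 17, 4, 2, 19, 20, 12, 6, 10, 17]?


[0:3]: 44
[1:4]: 32
[2:5]: 23
[3:6]: 25
[4:7]: 41
[5:8]: 51
[6:9]: 38
[7:10]: 28
[8:11]: 33

Max: 51 at [5:8]


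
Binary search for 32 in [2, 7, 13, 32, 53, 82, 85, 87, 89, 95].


Step 1: lo=0, hi=9, mid=4, val=53
Step 2: lo=0, hi=3, mid=1, val=7
Step 3: lo=2, hi=3, mid=2, val=13
Step 4: lo=3, hi=3, mid=3, val=32

Found at index 3


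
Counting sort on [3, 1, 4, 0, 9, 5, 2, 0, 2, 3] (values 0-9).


Input: [3, 1, 4, 0, 9, 5, 2, 0, 2, 3]
Counts: [2, 1, 2, 2, 1, 1, 0, 0, 0, 1]

Sorted: [0, 0, 1, 2, 2, 3, 3, 4, 5, 9]


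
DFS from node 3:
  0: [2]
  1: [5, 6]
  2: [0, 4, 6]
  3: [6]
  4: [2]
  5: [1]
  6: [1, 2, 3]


Visit 3, push [6]
Visit 6, push [2, 1]
Visit 1, push [5]
Visit 5, push []
Visit 2, push [4, 0]
Visit 0, push []
Visit 4, push []

DFS order: [3, 6, 1, 5, 2, 0, 4]


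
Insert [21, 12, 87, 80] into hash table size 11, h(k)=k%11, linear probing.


Insert 21: h=10 -> slot 10
Insert 12: h=1 -> slot 1
Insert 87: h=10, 1 probes -> slot 0
Insert 80: h=3 -> slot 3

Table: [87, 12, None, 80, None, None, None, None, None, None, 21]
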